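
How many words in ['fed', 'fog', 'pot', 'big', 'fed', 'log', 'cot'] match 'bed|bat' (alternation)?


Alternation 'bed|bat' matches either 'bed' or 'bat'.
Checking each word:
  'fed' -> no
  'fog' -> no
  'pot' -> no
  'big' -> no
  'fed' -> no
  'log' -> no
  'cot' -> no
Matches: []
Count: 0

0


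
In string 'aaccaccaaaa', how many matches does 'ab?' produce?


Pattern 'ab?' matches 'a' optionally followed by 'b'.
String: 'aaccaccaaaa'
Scanning left to right for 'a' then checking next char:
  Match 1: 'a' (a not followed by b)
  Match 2: 'a' (a not followed by b)
  Match 3: 'a' (a not followed by b)
  Match 4: 'a' (a not followed by b)
  Match 5: 'a' (a not followed by b)
  Match 6: 'a' (a not followed by b)
  Match 7: 'a' (a not followed by b)
Total matches: 7

7


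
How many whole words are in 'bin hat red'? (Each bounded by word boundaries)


Word boundaries (\b) mark the start/end of each word.
Text: 'bin hat red'
Splitting by whitespace:
  Word 1: 'bin'
  Word 2: 'hat'
  Word 3: 'red'
Total whole words: 3

3


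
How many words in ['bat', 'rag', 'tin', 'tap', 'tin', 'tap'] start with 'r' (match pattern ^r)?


Pattern ^r anchors to start of word. Check which words begin with 'r':
  'bat' -> no
  'rag' -> MATCH (starts with 'r')
  'tin' -> no
  'tap' -> no
  'tin' -> no
  'tap' -> no
Matching words: ['rag']
Count: 1

1


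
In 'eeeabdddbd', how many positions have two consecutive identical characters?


Looking for consecutive identical characters in 'eeeabdddbd':
  pos 0-1: 'e' vs 'e' -> MATCH ('ee')
  pos 1-2: 'e' vs 'e' -> MATCH ('ee')
  pos 2-3: 'e' vs 'a' -> different
  pos 3-4: 'a' vs 'b' -> different
  pos 4-5: 'b' vs 'd' -> different
  pos 5-6: 'd' vs 'd' -> MATCH ('dd')
  pos 6-7: 'd' vs 'd' -> MATCH ('dd')
  pos 7-8: 'd' vs 'b' -> different
  pos 8-9: 'b' vs 'd' -> different
Consecutive identical pairs: ['ee', 'ee', 'dd', 'dd']
Count: 4

4


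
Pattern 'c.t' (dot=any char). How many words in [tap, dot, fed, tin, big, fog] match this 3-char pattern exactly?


Pattern 'c.t' means: starts with 'c', any single char, ends with 't'.
Checking each word (must be exactly 3 chars):
  'tap' (len=3): no
  'dot' (len=3): no
  'fed' (len=3): no
  'tin' (len=3): no
  'big' (len=3): no
  'fog' (len=3): no
Matching words: []
Total: 0

0


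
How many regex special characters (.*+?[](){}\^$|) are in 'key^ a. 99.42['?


Regex special characters are: . * + ? [ ] ( ) { } \ ^ $ |
Scanning 'key^ a. 99.42[':
  pos 3: '^' -> SPECIAL
  pos 6: '.' -> SPECIAL
  pos 10: '.' -> SPECIAL
  pos 13: '[' -> SPECIAL
Special chars found: ['^', '.', '.', '[']
Total: 4

4


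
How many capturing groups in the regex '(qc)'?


To count capturing groups, count each '(' that starts a group.
Pattern: '(qc)'
Walking through the pattern:
  Position 0: '(' -> group #1
Total capturing groups: 1

1


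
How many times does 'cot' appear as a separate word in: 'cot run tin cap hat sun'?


Scanning each word for exact match 'cot':
  Word 1: 'cot' -> MATCH
  Word 2: 'run' -> no
  Word 3: 'tin' -> no
  Word 4: 'cap' -> no
  Word 5: 'hat' -> no
  Word 6: 'sun' -> no
Total matches: 1

1


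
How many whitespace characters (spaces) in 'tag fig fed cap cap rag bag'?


\s matches whitespace characters (spaces, tabs, etc.).
Text: 'tag fig fed cap cap rag bag'
This text has 7 words separated by spaces.
Number of spaces = number of words - 1 = 7 - 1 = 6

6


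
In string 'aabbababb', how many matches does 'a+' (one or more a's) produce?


Pattern 'a+' matches one or more consecutive a's.
String: 'aabbababb'
Scanning for runs of a:
  Match 1: 'aa' (length 2)
  Match 2: 'a' (length 1)
  Match 3: 'a' (length 1)
Total matches: 3

3


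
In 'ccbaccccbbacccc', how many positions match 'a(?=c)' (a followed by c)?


Lookahead 'a(?=c)' matches 'a' only when followed by 'c'.
String: 'ccbaccccbbacccc'
Checking each position where char is 'a':
  pos 3: 'a' -> MATCH (next='c')
  pos 10: 'a' -> MATCH (next='c')
Matching positions: [3, 10]
Count: 2

2


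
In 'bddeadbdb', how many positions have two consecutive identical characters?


Looking for consecutive identical characters in 'bddeadbdb':
  pos 0-1: 'b' vs 'd' -> different
  pos 1-2: 'd' vs 'd' -> MATCH ('dd')
  pos 2-3: 'd' vs 'e' -> different
  pos 3-4: 'e' vs 'a' -> different
  pos 4-5: 'a' vs 'd' -> different
  pos 5-6: 'd' vs 'b' -> different
  pos 6-7: 'b' vs 'd' -> different
  pos 7-8: 'd' vs 'b' -> different
Consecutive identical pairs: ['dd']
Count: 1

1


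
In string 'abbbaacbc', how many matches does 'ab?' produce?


Pattern 'ab?' matches 'a' optionally followed by 'b'.
String: 'abbbaacbc'
Scanning left to right for 'a' then checking next char:
  Match 1: 'ab' (a followed by b)
  Match 2: 'a' (a not followed by b)
  Match 3: 'a' (a not followed by b)
Total matches: 3

3


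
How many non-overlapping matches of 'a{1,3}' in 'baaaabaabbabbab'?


Pattern 'a{1,3}' matches between 1 and 3 consecutive a's (greedy).
String: 'baaaabaabbabbab'
Finding runs of a's and applying greedy matching:
  Run at pos 1: 'aaaa' (length 4)
  Run at pos 6: 'aa' (length 2)
  Run at pos 10: 'a' (length 1)
  Run at pos 13: 'a' (length 1)
Matches: ['aaa', 'a', 'aa', 'a', 'a']
Count: 5

5


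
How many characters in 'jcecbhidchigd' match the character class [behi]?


Character class [behi] matches any of: {b, e, h, i}
Scanning string 'jcecbhidchigd' character by character:
  pos 0: 'j' -> no
  pos 1: 'c' -> no
  pos 2: 'e' -> MATCH
  pos 3: 'c' -> no
  pos 4: 'b' -> MATCH
  pos 5: 'h' -> MATCH
  pos 6: 'i' -> MATCH
  pos 7: 'd' -> no
  pos 8: 'c' -> no
  pos 9: 'h' -> MATCH
  pos 10: 'i' -> MATCH
  pos 11: 'g' -> no
  pos 12: 'd' -> no
Total matches: 6

6


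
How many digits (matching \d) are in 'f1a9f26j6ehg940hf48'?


\d matches any digit 0-9.
Scanning 'f1a9f26j6ehg940hf48':
  pos 1: '1' -> DIGIT
  pos 3: '9' -> DIGIT
  pos 5: '2' -> DIGIT
  pos 6: '6' -> DIGIT
  pos 8: '6' -> DIGIT
  pos 12: '9' -> DIGIT
  pos 13: '4' -> DIGIT
  pos 14: '0' -> DIGIT
  pos 17: '4' -> DIGIT
  pos 18: '8' -> DIGIT
Digits found: ['1', '9', '2', '6', '6', '9', '4', '0', '4', '8']
Total: 10

10


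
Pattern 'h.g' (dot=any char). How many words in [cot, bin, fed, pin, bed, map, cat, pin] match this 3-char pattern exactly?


Pattern 'h.g' means: starts with 'h', any single char, ends with 'g'.
Checking each word (must be exactly 3 chars):
  'cot' (len=3): no
  'bin' (len=3): no
  'fed' (len=3): no
  'pin' (len=3): no
  'bed' (len=3): no
  'map' (len=3): no
  'cat' (len=3): no
  'pin' (len=3): no
Matching words: []
Total: 0

0


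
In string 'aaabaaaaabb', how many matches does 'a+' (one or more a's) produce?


Pattern 'a+' matches one or more consecutive a's.
String: 'aaabaaaaabb'
Scanning for runs of a:
  Match 1: 'aaa' (length 3)
  Match 2: 'aaaaa' (length 5)
Total matches: 2

2


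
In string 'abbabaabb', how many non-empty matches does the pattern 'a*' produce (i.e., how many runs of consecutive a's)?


Pattern 'a*' matches zero or more a's. We want non-empty runs of consecutive a's.
String: 'abbabaabb'
Walking through the string to find runs of a's:
  Run 1: positions 0-0 -> 'a'
  Run 2: positions 3-3 -> 'a'
  Run 3: positions 5-6 -> 'aa'
Non-empty runs found: ['a', 'a', 'aa']
Count: 3

3


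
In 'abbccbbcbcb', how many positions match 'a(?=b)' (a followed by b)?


Lookahead 'a(?=b)' matches 'a' only when followed by 'b'.
String: 'abbccbbcbcb'
Checking each position where char is 'a':
  pos 0: 'a' -> MATCH (next='b')
Matching positions: [0]
Count: 1

1


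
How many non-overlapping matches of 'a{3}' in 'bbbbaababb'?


Pattern 'a{3}' matches exactly 3 consecutive a's (greedy, non-overlapping).
String: 'bbbbaababb'
Scanning for runs of a's:
  Run at pos 4: 'aa' (length 2) -> 0 match(es)
  Run at pos 7: 'a' (length 1) -> 0 match(es)
Matches found: []
Total: 0

0


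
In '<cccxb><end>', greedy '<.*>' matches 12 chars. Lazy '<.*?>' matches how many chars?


Greedy '<.*>' tries to match as MUCH as possible.
Lazy '<.*?>' tries to match as LITTLE as possible.

String: '<cccxb><end>'
Greedy '<.*>' starts at first '<' and extends to the LAST '>': '<cccxb><end>' (12 chars)
Lazy '<.*?>' starts at first '<' and stops at the FIRST '>': '<cccxb>' (7 chars)

7


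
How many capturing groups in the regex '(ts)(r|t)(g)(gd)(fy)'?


To count capturing groups, count each '(' that starts a group.
Pattern: '(ts)(r|t)(g)(gd)(fy)'
Walking through the pattern:
  Position 0: '(' -> group #1
  Position 4: '(' -> group #2
  Position 9: '(' -> group #3
  Position 12: '(' -> group #4
  Position 16: '(' -> group #5
Total capturing groups: 5

5


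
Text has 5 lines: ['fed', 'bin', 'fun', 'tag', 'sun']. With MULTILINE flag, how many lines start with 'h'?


With MULTILINE flag, ^ matches the start of each line.
Lines: ['fed', 'bin', 'fun', 'tag', 'sun']
Checking which lines start with 'h':
  Line 1: 'fed' -> no
  Line 2: 'bin' -> no
  Line 3: 'fun' -> no
  Line 4: 'tag' -> no
  Line 5: 'sun' -> no
Matching lines: []
Count: 0

0


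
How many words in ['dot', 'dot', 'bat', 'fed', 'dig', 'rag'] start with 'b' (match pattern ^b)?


Pattern ^b anchors to start of word. Check which words begin with 'b':
  'dot' -> no
  'dot' -> no
  'bat' -> MATCH (starts with 'b')
  'fed' -> no
  'dig' -> no
  'rag' -> no
Matching words: ['bat']
Count: 1

1


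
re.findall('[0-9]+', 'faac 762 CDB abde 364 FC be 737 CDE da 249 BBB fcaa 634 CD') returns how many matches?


Pattern '[0-9]+' finds one or more digits.
Text: 'faac 762 CDB abde 364 FC be 737 CDE da 249 BBB fcaa 634 CD'
Scanning for matches:
  Match 1: '762'
  Match 2: '364'
  Match 3: '737'
  Match 4: '249'
  Match 5: '634'
Total matches: 5

5


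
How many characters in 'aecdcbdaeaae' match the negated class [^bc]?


Negated class [^bc] matches any char NOT in {b, c}
Scanning 'aecdcbdaeaae':
  pos 0: 'a' -> MATCH
  pos 1: 'e' -> MATCH
  pos 2: 'c' -> no (excluded)
  pos 3: 'd' -> MATCH
  pos 4: 'c' -> no (excluded)
  pos 5: 'b' -> no (excluded)
  pos 6: 'd' -> MATCH
  pos 7: 'a' -> MATCH
  pos 8: 'e' -> MATCH
  pos 9: 'a' -> MATCH
  pos 10: 'a' -> MATCH
  pos 11: 'e' -> MATCH
Total matches: 9

9


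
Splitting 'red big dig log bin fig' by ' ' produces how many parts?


Splitting by ' ' breaks the string at each occurrence of the separator.
Text: 'red big dig log bin fig'
Parts after split:
  Part 1: 'red'
  Part 2: 'big'
  Part 3: 'dig'
  Part 4: 'log'
  Part 5: 'bin'
  Part 6: 'fig'
Total parts: 6

6


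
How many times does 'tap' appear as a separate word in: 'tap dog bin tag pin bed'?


Scanning each word for exact match 'tap':
  Word 1: 'tap' -> MATCH
  Word 2: 'dog' -> no
  Word 3: 'bin' -> no
  Word 4: 'tag' -> no
  Word 5: 'pin' -> no
  Word 6: 'bed' -> no
Total matches: 1

1


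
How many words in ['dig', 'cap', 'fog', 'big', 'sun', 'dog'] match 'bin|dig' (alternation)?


Alternation 'bin|dig' matches either 'bin' or 'dig'.
Checking each word:
  'dig' -> MATCH
  'cap' -> no
  'fog' -> no
  'big' -> no
  'sun' -> no
  'dog' -> no
Matches: ['dig']
Count: 1

1


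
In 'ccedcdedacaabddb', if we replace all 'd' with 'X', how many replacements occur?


re.sub('d', 'X', text) replaces every occurrence of 'd' with 'X'.
Text: 'ccedcdedacaabddb'
Scanning for 'd':
  pos 3: 'd' -> replacement #1
  pos 5: 'd' -> replacement #2
  pos 7: 'd' -> replacement #3
  pos 13: 'd' -> replacement #4
  pos 14: 'd' -> replacement #5
Total replacements: 5

5


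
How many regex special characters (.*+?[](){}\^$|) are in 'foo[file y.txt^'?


Regex special characters are: . * + ? [ ] ( ) { } \ ^ $ |
Scanning 'foo[file y.txt^':
  pos 3: '[' -> SPECIAL
  pos 10: '.' -> SPECIAL
  pos 14: '^' -> SPECIAL
Special chars found: ['[', '.', '^']
Total: 3

3


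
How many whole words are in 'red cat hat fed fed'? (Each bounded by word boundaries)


Word boundaries (\b) mark the start/end of each word.
Text: 'red cat hat fed fed'
Splitting by whitespace:
  Word 1: 'red'
  Word 2: 'cat'
  Word 3: 'hat'
  Word 4: 'fed'
  Word 5: 'fed'
Total whole words: 5

5


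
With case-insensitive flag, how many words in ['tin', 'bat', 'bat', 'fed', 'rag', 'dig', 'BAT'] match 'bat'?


Case-insensitive matching: compare each word's lowercase form to 'bat'.
  'tin' -> lower='tin' -> no
  'bat' -> lower='bat' -> MATCH
  'bat' -> lower='bat' -> MATCH
  'fed' -> lower='fed' -> no
  'rag' -> lower='rag' -> no
  'dig' -> lower='dig' -> no
  'BAT' -> lower='bat' -> MATCH
Matches: ['bat', 'bat', 'BAT']
Count: 3

3


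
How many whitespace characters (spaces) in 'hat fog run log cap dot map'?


\s matches whitespace characters (spaces, tabs, etc.).
Text: 'hat fog run log cap dot map'
This text has 7 words separated by spaces.
Number of spaces = number of words - 1 = 7 - 1 = 6

6


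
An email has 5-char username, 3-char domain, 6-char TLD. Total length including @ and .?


An email address has format: username@domain.tld
Username length: 5
'@' character: 1
Domain length: 3
'.' character: 1
TLD length: 6
Total = 5 + 1 + 3 + 1 + 6 = 16

16


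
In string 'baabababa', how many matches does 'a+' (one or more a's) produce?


Pattern 'a+' matches one or more consecutive a's.
String: 'baabababa'
Scanning for runs of a:
  Match 1: 'aa' (length 2)
  Match 2: 'a' (length 1)
  Match 3: 'a' (length 1)
  Match 4: 'a' (length 1)
Total matches: 4

4


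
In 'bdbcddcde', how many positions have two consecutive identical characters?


Looking for consecutive identical characters in 'bdbcddcde':
  pos 0-1: 'b' vs 'd' -> different
  pos 1-2: 'd' vs 'b' -> different
  pos 2-3: 'b' vs 'c' -> different
  pos 3-4: 'c' vs 'd' -> different
  pos 4-5: 'd' vs 'd' -> MATCH ('dd')
  pos 5-6: 'd' vs 'c' -> different
  pos 6-7: 'c' vs 'd' -> different
  pos 7-8: 'd' vs 'e' -> different
Consecutive identical pairs: ['dd']
Count: 1

1


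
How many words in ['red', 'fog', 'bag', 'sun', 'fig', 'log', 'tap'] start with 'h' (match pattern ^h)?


Pattern ^h anchors to start of word. Check which words begin with 'h':
  'red' -> no
  'fog' -> no
  'bag' -> no
  'sun' -> no
  'fig' -> no
  'log' -> no
  'tap' -> no
Matching words: []
Count: 0

0


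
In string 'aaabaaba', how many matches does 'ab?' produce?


Pattern 'ab?' matches 'a' optionally followed by 'b'.
String: 'aaabaaba'
Scanning left to right for 'a' then checking next char:
  Match 1: 'a' (a not followed by b)
  Match 2: 'a' (a not followed by b)
  Match 3: 'ab' (a followed by b)
  Match 4: 'a' (a not followed by b)
  Match 5: 'ab' (a followed by b)
  Match 6: 'a' (a not followed by b)
Total matches: 6

6


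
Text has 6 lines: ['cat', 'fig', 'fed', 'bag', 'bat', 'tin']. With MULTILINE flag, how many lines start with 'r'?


With MULTILINE flag, ^ matches the start of each line.
Lines: ['cat', 'fig', 'fed', 'bag', 'bat', 'tin']
Checking which lines start with 'r':
  Line 1: 'cat' -> no
  Line 2: 'fig' -> no
  Line 3: 'fed' -> no
  Line 4: 'bag' -> no
  Line 5: 'bat' -> no
  Line 6: 'tin' -> no
Matching lines: []
Count: 0

0


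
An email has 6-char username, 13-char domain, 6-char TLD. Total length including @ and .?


An email address has format: username@domain.tld
Username length: 6
'@' character: 1
Domain length: 13
'.' character: 1
TLD length: 6
Total = 6 + 1 + 13 + 1 + 6 = 27

27


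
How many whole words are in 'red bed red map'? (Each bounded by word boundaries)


Word boundaries (\b) mark the start/end of each word.
Text: 'red bed red map'
Splitting by whitespace:
  Word 1: 'red'
  Word 2: 'bed'
  Word 3: 'red'
  Word 4: 'map'
Total whole words: 4

4


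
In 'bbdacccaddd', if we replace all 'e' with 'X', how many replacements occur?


re.sub('e', 'X', text) replaces every occurrence of 'e' with 'X'.
Text: 'bbdacccaddd'
Scanning for 'e':
Total replacements: 0

0


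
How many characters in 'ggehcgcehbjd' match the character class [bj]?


Character class [bj] matches any of: {b, j}
Scanning string 'ggehcgcehbjd' character by character:
  pos 0: 'g' -> no
  pos 1: 'g' -> no
  pos 2: 'e' -> no
  pos 3: 'h' -> no
  pos 4: 'c' -> no
  pos 5: 'g' -> no
  pos 6: 'c' -> no
  pos 7: 'e' -> no
  pos 8: 'h' -> no
  pos 9: 'b' -> MATCH
  pos 10: 'j' -> MATCH
  pos 11: 'd' -> no
Total matches: 2

2


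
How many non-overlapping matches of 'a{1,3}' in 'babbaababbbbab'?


Pattern 'a{1,3}' matches between 1 and 3 consecutive a's (greedy).
String: 'babbaababbbbab'
Finding runs of a's and applying greedy matching:
  Run at pos 1: 'a' (length 1)
  Run at pos 4: 'aa' (length 2)
  Run at pos 7: 'a' (length 1)
  Run at pos 12: 'a' (length 1)
Matches: ['a', 'aa', 'a', 'a']
Count: 4

4


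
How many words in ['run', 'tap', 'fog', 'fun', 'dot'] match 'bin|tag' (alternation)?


Alternation 'bin|tag' matches either 'bin' or 'tag'.
Checking each word:
  'run' -> no
  'tap' -> no
  'fog' -> no
  'fun' -> no
  'dot' -> no
Matches: []
Count: 0

0


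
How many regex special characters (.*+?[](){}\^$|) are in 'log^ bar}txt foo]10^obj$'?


Regex special characters are: . * + ? [ ] ( ) { } \ ^ $ |
Scanning 'log^ bar}txt foo]10^obj$':
  pos 3: '^' -> SPECIAL
  pos 8: '}' -> SPECIAL
  pos 16: ']' -> SPECIAL
  pos 19: '^' -> SPECIAL
  pos 23: '$' -> SPECIAL
Special chars found: ['^', '}', ']', '^', '$']
Total: 5

5


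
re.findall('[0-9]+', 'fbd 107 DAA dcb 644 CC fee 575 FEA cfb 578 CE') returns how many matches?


Pattern '[0-9]+' finds one or more digits.
Text: 'fbd 107 DAA dcb 644 CC fee 575 FEA cfb 578 CE'
Scanning for matches:
  Match 1: '107'
  Match 2: '644'
  Match 3: '575'
  Match 4: '578'
Total matches: 4

4


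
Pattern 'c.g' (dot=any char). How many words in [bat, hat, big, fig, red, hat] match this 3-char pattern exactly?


Pattern 'c.g' means: starts with 'c', any single char, ends with 'g'.
Checking each word (must be exactly 3 chars):
  'bat' (len=3): no
  'hat' (len=3): no
  'big' (len=3): no
  'fig' (len=3): no
  'red' (len=3): no
  'hat' (len=3): no
Matching words: []
Total: 0

0


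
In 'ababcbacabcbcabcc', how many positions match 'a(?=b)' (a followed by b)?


Lookahead 'a(?=b)' matches 'a' only when followed by 'b'.
String: 'ababcbacabcbcabcc'
Checking each position where char is 'a':
  pos 0: 'a' -> MATCH (next='b')
  pos 2: 'a' -> MATCH (next='b')
  pos 6: 'a' -> no (next='c')
  pos 8: 'a' -> MATCH (next='b')
  pos 13: 'a' -> MATCH (next='b')
Matching positions: [0, 2, 8, 13]
Count: 4

4


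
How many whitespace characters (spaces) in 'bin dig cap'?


\s matches whitespace characters (spaces, tabs, etc.).
Text: 'bin dig cap'
This text has 3 words separated by spaces.
Number of spaces = number of words - 1 = 3 - 1 = 2

2


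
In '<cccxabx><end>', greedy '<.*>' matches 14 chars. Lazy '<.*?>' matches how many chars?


Greedy '<.*>' tries to match as MUCH as possible.
Lazy '<.*?>' tries to match as LITTLE as possible.

String: '<cccxabx><end>'
Greedy '<.*>' starts at first '<' and extends to the LAST '>': '<cccxabx><end>' (14 chars)
Lazy '<.*?>' starts at first '<' and stops at the FIRST '>': '<cccxabx>' (9 chars)

9


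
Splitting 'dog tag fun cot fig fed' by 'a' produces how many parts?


Splitting by 'a' breaks the string at each occurrence of the separator.
Text: 'dog tag fun cot fig fed'
Parts after split:
  Part 1: 'dog t'
  Part 2: 'g fun cot fig fed'
Total parts: 2

2


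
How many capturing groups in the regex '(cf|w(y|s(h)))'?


To count capturing groups, count each '(' that starts a group.
Pattern: '(cf|w(y|s(h)))'
Walking through the pattern:
  Position 0: '(' -> group #1
  Position 5: '(' -> group #2
  Position 9: '(' -> group #3
Total capturing groups: 3

3


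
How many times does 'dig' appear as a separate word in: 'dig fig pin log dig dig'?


Scanning each word for exact match 'dig':
  Word 1: 'dig' -> MATCH
  Word 2: 'fig' -> no
  Word 3: 'pin' -> no
  Word 4: 'log' -> no
  Word 5: 'dig' -> MATCH
  Word 6: 'dig' -> MATCH
Total matches: 3

3


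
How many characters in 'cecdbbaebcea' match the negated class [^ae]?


Negated class [^ae] matches any char NOT in {a, e}
Scanning 'cecdbbaebcea':
  pos 0: 'c' -> MATCH
  pos 1: 'e' -> no (excluded)
  pos 2: 'c' -> MATCH
  pos 3: 'd' -> MATCH
  pos 4: 'b' -> MATCH
  pos 5: 'b' -> MATCH
  pos 6: 'a' -> no (excluded)
  pos 7: 'e' -> no (excluded)
  pos 8: 'b' -> MATCH
  pos 9: 'c' -> MATCH
  pos 10: 'e' -> no (excluded)
  pos 11: 'a' -> no (excluded)
Total matches: 7

7


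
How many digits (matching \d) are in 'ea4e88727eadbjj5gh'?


\d matches any digit 0-9.
Scanning 'ea4e88727eadbjj5gh':
  pos 2: '4' -> DIGIT
  pos 4: '8' -> DIGIT
  pos 5: '8' -> DIGIT
  pos 6: '7' -> DIGIT
  pos 7: '2' -> DIGIT
  pos 8: '7' -> DIGIT
  pos 15: '5' -> DIGIT
Digits found: ['4', '8', '8', '7', '2', '7', '5']
Total: 7

7


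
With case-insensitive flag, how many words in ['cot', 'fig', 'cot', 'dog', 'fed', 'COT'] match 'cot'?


Case-insensitive matching: compare each word's lowercase form to 'cot'.
  'cot' -> lower='cot' -> MATCH
  'fig' -> lower='fig' -> no
  'cot' -> lower='cot' -> MATCH
  'dog' -> lower='dog' -> no
  'fed' -> lower='fed' -> no
  'COT' -> lower='cot' -> MATCH
Matches: ['cot', 'cot', 'COT']
Count: 3

3


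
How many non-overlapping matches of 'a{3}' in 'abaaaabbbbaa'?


Pattern 'a{3}' matches exactly 3 consecutive a's (greedy, non-overlapping).
String: 'abaaaabbbbaa'
Scanning for runs of a's:
  Run at pos 0: 'a' (length 1) -> 0 match(es)
  Run at pos 2: 'aaaa' (length 4) -> 1 match(es)
  Run at pos 10: 'aa' (length 2) -> 0 match(es)
Matches found: ['aaa']
Total: 1

1


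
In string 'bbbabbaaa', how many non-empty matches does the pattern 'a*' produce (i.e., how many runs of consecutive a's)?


Pattern 'a*' matches zero or more a's. We want non-empty runs of consecutive a's.
String: 'bbbabbaaa'
Walking through the string to find runs of a's:
  Run 1: positions 3-3 -> 'a'
  Run 2: positions 6-8 -> 'aaa'
Non-empty runs found: ['a', 'aaa']
Count: 2

2


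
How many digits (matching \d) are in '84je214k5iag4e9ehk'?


\d matches any digit 0-9.
Scanning '84je214k5iag4e9ehk':
  pos 0: '8' -> DIGIT
  pos 1: '4' -> DIGIT
  pos 4: '2' -> DIGIT
  pos 5: '1' -> DIGIT
  pos 6: '4' -> DIGIT
  pos 8: '5' -> DIGIT
  pos 12: '4' -> DIGIT
  pos 14: '9' -> DIGIT
Digits found: ['8', '4', '2', '1', '4', '5', '4', '9']
Total: 8

8


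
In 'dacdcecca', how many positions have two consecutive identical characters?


Looking for consecutive identical characters in 'dacdcecca':
  pos 0-1: 'd' vs 'a' -> different
  pos 1-2: 'a' vs 'c' -> different
  pos 2-3: 'c' vs 'd' -> different
  pos 3-4: 'd' vs 'c' -> different
  pos 4-5: 'c' vs 'e' -> different
  pos 5-6: 'e' vs 'c' -> different
  pos 6-7: 'c' vs 'c' -> MATCH ('cc')
  pos 7-8: 'c' vs 'a' -> different
Consecutive identical pairs: ['cc']
Count: 1

1


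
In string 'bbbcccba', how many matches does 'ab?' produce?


Pattern 'ab?' matches 'a' optionally followed by 'b'.
String: 'bbbcccba'
Scanning left to right for 'a' then checking next char:
  Match 1: 'a' (a not followed by b)
Total matches: 1

1


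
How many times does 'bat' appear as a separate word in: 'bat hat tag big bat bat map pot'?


Scanning each word for exact match 'bat':
  Word 1: 'bat' -> MATCH
  Word 2: 'hat' -> no
  Word 3: 'tag' -> no
  Word 4: 'big' -> no
  Word 5: 'bat' -> MATCH
  Word 6: 'bat' -> MATCH
  Word 7: 'map' -> no
  Word 8: 'pot' -> no
Total matches: 3

3


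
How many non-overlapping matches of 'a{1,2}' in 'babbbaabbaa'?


Pattern 'a{1,2}' matches between 1 and 2 consecutive a's (greedy).
String: 'babbbaabbaa'
Finding runs of a's and applying greedy matching:
  Run at pos 1: 'a' (length 1)
  Run at pos 5: 'aa' (length 2)
  Run at pos 9: 'aa' (length 2)
Matches: ['a', 'aa', 'aa']
Count: 3

3


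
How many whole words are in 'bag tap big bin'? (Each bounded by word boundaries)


Word boundaries (\b) mark the start/end of each word.
Text: 'bag tap big bin'
Splitting by whitespace:
  Word 1: 'bag'
  Word 2: 'tap'
  Word 3: 'big'
  Word 4: 'bin'
Total whole words: 4

4


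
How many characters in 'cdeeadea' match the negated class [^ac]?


Negated class [^ac] matches any char NOT in {a, c}
Scanning 'cdeeadea':
  pos 0: 'c' -> no (excluded)
  pos 1: 'd' -> MATCH
  pos 2: 'e' -> MATCH
  pos 3: 'e' -> MATCH
  pos 4: 'a' -> no (excluded)
  pos 5: 'd' -> MATCH
  pos 6: 'e' -> MATCH
  pos 7: 'a' -> no (excluded)
Total matches: 5

5


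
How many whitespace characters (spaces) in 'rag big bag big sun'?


\s matches whitespace characters (spaces, tabs, etc.).
Text: 'rag big bag big sun'
This text has 5 words separated by spaces.
Number of spaces = number of words - 1 = 5 - 1 = 4

4


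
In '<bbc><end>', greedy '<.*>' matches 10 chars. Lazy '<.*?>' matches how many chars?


Greedy '<.*>' tries to match as MUCH as possible.
Lazy '<.*?>' tries to match as LITTLE as possible.

String: '<bbc><end>'
Greedy '<.*>' starts at first '<' and extends to the LAST '>': '<bbc><end>' (10 chars)
Lazy '<.*?>' starts at first '<' and stops at the FIRST '>': '<bbc>' (5 chars)

5


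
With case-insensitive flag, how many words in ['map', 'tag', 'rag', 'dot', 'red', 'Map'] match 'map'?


Case-insensitive matching: compare each word's lowercase form to 'map'.
  'map' -> lower='map' -> MATCH
  'tag' -> lower='tag' -> no
  'rag' -> lower='rag' -> no
  'dot' -> lower='dot' -> no
  'red' -> lower='red' -> no
  'Map' -> lower='map' -> MATCH
Matches: ['map', 'Map']
Count: 2

2


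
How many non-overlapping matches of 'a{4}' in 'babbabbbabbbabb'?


Pattern 'a{4}' matches exactly 4 consecutive a's (greedy, non-overlapping).
String: 'babbabbbabbbabb'
Scanning for runs of a's:
  Run at pos 1: 'a' (length 1) -> 0 match(es)
  Run at pos 4: 'a' (length 1) -> 0 match(es)
  Run at pos 8: 'a' (length 1) -> 0 match(es)
  Run at pos 12: 'a' (length 1) -> 0 match(es)
Matches found: []
Total: 0

0


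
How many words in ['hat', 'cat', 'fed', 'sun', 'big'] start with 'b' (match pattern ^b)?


Pattern ^b anchors to start of word. Check which words begin with 'b':
  'hat' -> no
  'cat' -> no
  'fed' -> no
  'sun' -> no
  'big' -> MATCH (starts with 'b')
Matching words: ['big']
Count: 1

1


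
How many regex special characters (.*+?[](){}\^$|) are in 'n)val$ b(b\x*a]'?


Regex special characters are: . * + ? [ ] ( ) { } \ ^ $ |
Scanning 'n)val$ b(b\x*a]':
  pos 1: ')' -> SPECIAL
  pos 5: '$' -> SPECIAL
  pos 8: '(' -> SPECIAL
  pos 10: '\' -> SPECIAL
  pos 12: '*' -> SPECIAL
  pos 14: ']' -> SPECIAL
Special chars found: [')', '$', '(', '\\', '*', ']']
Total: 6

6


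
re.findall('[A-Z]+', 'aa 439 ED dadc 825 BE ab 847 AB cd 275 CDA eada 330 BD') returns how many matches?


Pattern '[A-Z]+' finds one or more uppercase letters.
Text: 'aa 439 ED dadc 825 BE ab 847 AB cd 275 CDA eada 330 BD'
Scanning for matches:
  Match 1: 'ED'
  Match 2: 'BE'
  Match 3: 'AB'
  Match 4: 'CDA'
  Match 5: 'BD'
Total matches: 5

5


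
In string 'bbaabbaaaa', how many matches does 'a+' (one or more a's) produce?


Pattern 'a+' matches one or more consecutive a's.
String: 'bbaabbaaaa'
Scanning for runs of a:
  Match 1: 'aa' (length 2)
  Match 2: 'aaaa' (length 4)
Total matches: 2

2


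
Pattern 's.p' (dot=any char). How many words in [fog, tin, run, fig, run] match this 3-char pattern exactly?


Pattern 's.p' means: starts with 's', any single char, ends with 'p'.
Checking each word (must be exactly 3 chars):
  'fog' (len=3): no
  'tin' (len=3): no
  'run' (len=3): no
  'fig' (len=3): no
  'run' (len=3): no
Matching words: []
Total: 0

0


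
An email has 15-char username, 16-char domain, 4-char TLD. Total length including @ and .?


An email address has format: username@domain.tld
Username length: 15
'@' character: 1
Domain length: 16
'.' character: 1
TLD length: 4
Total = 15 + 1 + 16 + 1 + 4 = 37

37


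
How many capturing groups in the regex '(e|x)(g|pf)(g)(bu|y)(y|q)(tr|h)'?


To count capturing groups, count each '(' that starts a group.
Pattern: '(e|x)(g|pf)(g)(bu|y)(y|q)(tr|h)'
Walking through the pattern:
  Position 0: '(' -> group #1
  Position 5: '(' -> group #2
  Position 11: '(' -> group #3
  Position 14: '(' -> group #4
  Position 20: '(' -> group #5
  Position 25: '(' -> group #6
Total capturing groups: 6

6


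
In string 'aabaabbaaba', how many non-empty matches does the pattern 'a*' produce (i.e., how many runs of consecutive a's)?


Pattern 'a*' matches zero or more a's. We want non-empty runs of consecutive a's.
String: 'aabaabbaaba'
Walking through the string to find runs of a's:
  Run 1: positions 0-1 -> 'aa'
  Run 2: positions 3-4 -> 'aa'
  Run 3: positions 7-8 -> 'aa'
  Run 4: positions 10-10 -> 'a'
Non-empty runs found: ['aa', 'aa', 'aa', 'a']
Count: 4

4


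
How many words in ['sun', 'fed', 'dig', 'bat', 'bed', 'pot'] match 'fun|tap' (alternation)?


Alternation 'fun|tap' matches either 'fun' or 'tap'.
Checking each word:
  'sun' -> no
  'fed' -> no
  'dig' -> no
  'bat' -> no
  'bed' -> no
  'pot' -> no
Matches: []
Count: 0

0


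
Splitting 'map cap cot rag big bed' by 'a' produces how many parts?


Splitting by 'a' breaks the string at each occurrence of the separator.
Text: 'map cap cot rag big bed'
Parts after split:
  Part 1: 'm'
  Part 2: 'p c'
  Part 3: 'p cot r'
  Part 4: 'g big bed'
Total parts: 4

4


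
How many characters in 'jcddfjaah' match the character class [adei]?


Character class [adei] matches any of: {a, d, e, i}
Scanning string 'jcddfjaah' character by character:
  pos 0: 'j' -> no
  pos 1: 'c' -> no
  pos 2: 'd' -> MATCH
  pos 3: 'd' -> MATCH
  pos 4: 'f' -> no
  pos 5: 'j' -> no
  pos 6: 'a' -> MATCH
  pos 7: 'a' -> MATCH
  pos 8: 'h' -> no
Total matches: 4

4


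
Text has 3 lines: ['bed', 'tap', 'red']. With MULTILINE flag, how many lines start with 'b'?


With MULTILINE flag, ^ matches the start of each line.
Lines: ['bed', 'tap', 'red']
Checking which lines start with 'b':
  Line 1: 'bed' -> MATCH
  Line 2: 'tap' -> no
  Line 3: 'red' -> no
Matching lines: ['bed']
Count: 1

1


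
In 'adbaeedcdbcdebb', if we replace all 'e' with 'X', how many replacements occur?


re.sub('e', 'X', text) replaces every occurrence of 'e' with 'X'.
Text: 'adbaeedcdbcdebb'
Scanning for 'e':
  pos 4: 'e' -> replacement #1
  pos 5: 'e' -> replacement #2
  pos 12: 'e' -> replacement #3
Total replacements: 3

3


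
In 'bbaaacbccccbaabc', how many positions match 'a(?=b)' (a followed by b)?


Lookahead 'a(?=b)' matches 'a' only when followed by 'b'.
String: 'bbaaacbccccbaabc'
Checking each position where char is 'a':
  pos 2: 'a' -> no (next='a')
  pos 3: 'a' -> no (next='a')
  pos 4: 'a' -> no (next='c')
  pos 12: 'a' -> no (next='a')
  pos 13: 'a' -> MATCH (next='b')
Matching positions: [13]
Count: 1

1


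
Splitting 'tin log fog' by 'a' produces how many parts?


Splitting by 'a' breaks the string at each occurrence of the separator.
Text: 'tin log fog'
Parts after split:
  Part 1: 'tin log fog'
Total parts: 1

1


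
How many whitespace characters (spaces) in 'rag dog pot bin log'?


\s matches whitespace characters (spaces, tabs, etc.).
Text: 'rag dog pot bin log'
This text has 5 words separated by spaces.
Number of spaces = number of words - 1 = 5 - 1 = 4

4


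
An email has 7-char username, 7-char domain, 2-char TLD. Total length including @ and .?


An email address has format: username@domain.tld
Username length: 7
'@' character: 1
Domain length: 7
'.' character: 1
TLD length: 2
Total = 7 + 1 + 7 + 1 + 2 = 18

18


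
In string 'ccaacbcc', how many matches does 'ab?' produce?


Pattern 'ab?' matches 'a' optionally followed by 'b'.
String: 'ccaacbcc'
Scanning left to right for 'a' then checking next char:
  Match 1: 'a' (a not followed by b)
  Match 2: 'a' (a not followed by b)
Total matches: 2

2


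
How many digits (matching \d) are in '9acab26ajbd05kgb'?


\d matches any digit 0-9.
Scanning '9acab26ajbd05kgb':
  pos 0: '9' -> DIGIT
  pos 5: '2' -> DIGIT
  pos 6: '6' -> DIGIT
  pos 11: '0' -> DIGIT
  pos 12: '5' -> DIGIT
Digits found: ['9', '2', '6', '0', '5']
Total: 5

5


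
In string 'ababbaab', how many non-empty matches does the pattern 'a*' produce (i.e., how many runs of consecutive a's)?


Pattern 'a*' matches zero or more a's. We want non-empty runs of consecutive a's.
String: 'ababbaab'
Walking through the string to find runs of a's:
  Run 1: positions 0-0 -> 'a'
  Run 2: positions 2-2 -> 'a'
  Run 3: positions 5-6 -> 'aa'
Non-empty runs found: ['a', 'a', 'aa']
Count: 3

3


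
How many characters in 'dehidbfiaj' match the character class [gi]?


Character class [gi] matches any of: {g, i}
Scanning string 'dehidbfiaj' character by character:
  pos 0: 'd' -> no
  pos 1: 'e' -> no
  pos 2: 'h' -> no
  pos 3: 'i' -> MATCH
  pos 4: 'd' -> no
  pos 5: 'b' -> no
  pos 6: 'f' -> no
  pos 7: 'i' -> MATCH
  pos 8: 'a' -> no
  pos 9: 'j' -> no
Total matches: 2

2


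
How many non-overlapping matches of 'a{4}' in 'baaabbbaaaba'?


Pattern 'a{4}' matches exactly 4 consecutive a's (greedy, non-overlapping).
String: 'baaabbbaaaba'
Scanning for runs of a's:
  Run at pos 1: 'aaa' (length 3) -> 0 match(es)
  Run at pos 7: 'aaa' (length 3) -> 0 match(es)
  Run at pos 11: 'a' (length 1) -> 0 match(es)
Matches found: []
Total: 0

0


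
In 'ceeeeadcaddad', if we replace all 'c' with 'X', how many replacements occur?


re.sub('c', 'X', text) replaces every occurrence of 'c' with 'X'.
Text: 'ceeeeadcaddad'
Scanning for 'c':
  pos 0: 'c' -> replacement #1
  pos 7: 'c' -> replacement #2
Total replacements: 2

2


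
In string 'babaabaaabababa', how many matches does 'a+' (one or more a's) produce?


Pattern 'a+' matches one or more consecutive a's.
String: 'babaabaaabababa'
Scanning for runs of a:
  Match 1: 'a' (length 1)
  Match 2: 'aa' (length 2)
  Match 3: 'aaa' (length 3)
  Match 4: 'a' (length 1)
  Match 5: 'a' (length 1)
  Match 6: 'a' (length 1)
Total matches: 6

6


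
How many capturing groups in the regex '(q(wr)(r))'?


To count capturing groups, count each '(' that starts a group.
Pattern: '(q(wr)(r))'
Walking through the pattern:
  Position 0: '(' -> group #1
  Position 2: '(' -> group #2
  Position 6: '(' -> group #3
Total capturing groups: 3

3


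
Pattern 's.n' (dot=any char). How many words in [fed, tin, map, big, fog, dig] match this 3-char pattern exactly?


Pattern 's.n' means: starts with 's', any single char, ends with 'n'.
Checking each word (must be exactly 3 chars):
  'fed' (len=3): no
  'tin' (len=3): no
  'map' (len=3): no
  'big' (len=3): no
  'fog' (len=3): no
  'dig' (len=3): no
Matching words: []
Total: 0

0


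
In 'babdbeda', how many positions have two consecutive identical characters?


Looking for consecutive identical characters in 'babdbeda':
  pos 0-1: 'b' vs 'a' -> different
  pos 1-2: 'a' vs 'b' -> different
  pos 2-3: 'b' vs 'd' -> different
  pos 3-4: 'd' vs 'b' -> different
  pos 4-5: 'b' vs 'e' -> different
  pos 5-6: 'e' vs 'd' -> different
  pos 6-7: 'd' vs 'a' -> different
Consecutive identical pairs: []
Count: 0

0


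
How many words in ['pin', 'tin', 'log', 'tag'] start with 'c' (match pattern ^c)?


Pattern ^c anchors to start of word. Check which words begin with 'c':
  'pin' -> no
  'tin' -> no
  'log' -> no
  'tag' -> no
Matching words: []
Count: 0

0


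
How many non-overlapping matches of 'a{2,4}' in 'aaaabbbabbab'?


Pattern 'a{2,4}' matches between 2 and 4 consecutive a's (greedy).
String: 'aaaabbbabbab'
Finding runs of a's and applying greedy matching:
  Run at pos 0: 'aaaa' (length 4)
  Run at pos 7: 'a' (length 1)
  Run at pos 10: 'a' (length 1)
Matches: ['aaaa']
Count: 1

1


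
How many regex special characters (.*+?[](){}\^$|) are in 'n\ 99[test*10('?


Regex special characters are: . * + ? [ ] ( ) { } \ ^ $ |
Scanning 'n\ 99[test*10(':
  pos 1: '\' -> SPECIAL
  pos 5: '[' -> SPECIAL
  pos 10: '*' -> SPECIAL
  pos 13: '(' -> SPECIAL
Special chars found: ['\\', '[', '*', '(']
Total: 4

4


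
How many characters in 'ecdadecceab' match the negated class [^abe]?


Negated class [^abe] matches any char NOT in {a, b, e}
Scanning 'ecdadecceab':
  pos 0: 'e' -> no (excluded)
  pos 1: 'c' -> MATCH
  pos 2: 'd' -> MATCH
  pos 3: 'a' -> no (excluded)
  pos 4: 'd' -> MATCH
  pos 5: 'e' -> no (excluded)
  pos 6: 'c' -> MATCH
  pos 7: 'c' -> MATCH
  pos 8: 'e' -> no (excluded)
  pos 9: 'a' -> no (excluded)
  pos 10: 'b' -> no (excluded)
Total matches: 5

5


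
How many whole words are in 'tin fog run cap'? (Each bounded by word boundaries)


Word boundaries (\b) mark the start/end of each word.
Text: 'tin fog run cap'
Splitting by whitespace:
  Word 1: 'tin'
  Word 2: 'fog'
  Word 3: 'run'
  Word 4: 'cap'
Total whole words: 4

4


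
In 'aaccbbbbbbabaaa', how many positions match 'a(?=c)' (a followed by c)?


Lookahead 'a(?=c)' matches 'a' only when followed by 'c'.
String: 'aaccbbbbbbabaaa'
Checking each position where char is 'a':
  pos 0: 'a' -> no (next='a')
  pos 1: 'a' -> MATCH (next='c')
  pos 10: 'a' -> no (next='b')
  pos 12: 'a' -> no (next='a')
  pos 13: 'a' -> no (next='a')
Matching positions: [1]
Count: 1

1


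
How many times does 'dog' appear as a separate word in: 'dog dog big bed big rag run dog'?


Scanning each word for exact match 'dog':
  Word 1: 'dog' -> MATCH
  Word 2: 'dog' -> MATCH
  Word 3: 'big' -> no
  Word 4: 'bed' -> no
  Word 5: 'big' -> no
  Word 6: 'rag' -> no
  Word 7: 'run' -> no
  Word 8: 'dog' -> MATCH
Total matches: 3

3


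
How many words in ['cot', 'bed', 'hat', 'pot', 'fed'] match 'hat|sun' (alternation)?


Alternation 'hat|sun' matches either 'hat' or 'sun'.
Checking each word:
  'cot' -> no
  'bed' -> no
  'hat' -> MATCH
  'pot' -> no
  'fed' -> no
Matches: ['hat']
Count: 1

1


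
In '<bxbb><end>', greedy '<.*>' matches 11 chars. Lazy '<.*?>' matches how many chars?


Greedy '<.*>' tries to match as MUCH as possible.
Lazy '<.*?>' tries to match as LITTLE as possible.

String: '<bxbb><end>'
Greedy '<.*>' starts at first '<' and extends to the LAST '>': '<bxbb><end>' (11 chars)
Lazy '<.*?>' starts at first '<' and stops at the FIRST '>': '<bxbb>' (6 chars)

6


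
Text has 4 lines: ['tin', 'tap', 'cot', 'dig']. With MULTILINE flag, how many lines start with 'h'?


With MULTILINE flag, ^ matches the start of each line.
Lines: ['tin', 'tap', 'cot', 'dig']
Checking which lines start with 'h':
  Line 1: 'tin' -> no
  Line 2: 'tap' -> no
  Line 3: 'cot' -> no
  Line 4: 'dig' -> no
Matching lines: []
Count: 0

0


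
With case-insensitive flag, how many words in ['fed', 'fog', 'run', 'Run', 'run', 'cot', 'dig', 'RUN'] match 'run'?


Case-insensitive matching: compare each word's lowercase form to 'run'.
  'fed' -> lower='fed' -> no
  'fog' -> lower='fog' -> no
  'run' -> lower='run' -> MATCH
  'Run' -> lower='run' -> MATCH
  'run' -> lower='run' -> MATCH
  'cot' -> lower='cot' -> no
  'dig' -> lower='dig' -> no
  'RUN' -> lower='run' -> MATCH
Matches: ['run', 'Run', 'run', 'RUN']
Count: 4

4


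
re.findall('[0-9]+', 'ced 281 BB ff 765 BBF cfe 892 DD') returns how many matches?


Pattern '[0-9]+' finds one or more digits.
Text: 'ced 281 BB ff 765 BBF cfe 892 DD'
Scanning for matches:
  Match 1: '281'
  Match 2: '765'
  Match 3: '892'
Total matches: 3

3


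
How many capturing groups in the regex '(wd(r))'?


To count capturing groups, count each '(' that starts a group.
Pattern: '(wd(r))'
Walking through the pattern:
  Position 0: '(' -> group #1
  Position 3: '(' -> group #2
Total capturing groups: 2

2


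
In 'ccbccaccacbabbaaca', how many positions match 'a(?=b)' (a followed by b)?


Lookahead 'a(?=b)' matches 'a' only when followed by 'b'.
String: 'ccbccaccacbabbaaca'
Checking each position where char is 'a':
  pos 5: 'a' -> no (next='c')
  pos 8: 'a' -> no (next='c')
  pos 11: 'a' -> MATCH (next='b')
  pos 14: 'a' -> no (next='a')
  pos 15: 'a' -> no (next='c')
Matching positions: [11]
Count: 1

1


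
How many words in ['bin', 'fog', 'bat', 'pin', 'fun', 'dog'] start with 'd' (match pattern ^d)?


Pattern ^d anchors to start of word. Check which words begin with 'd':
  'bin' -> no
  'fog' -> no
  'bat' -> no
  'pin' -> no
  'fun' -> no
  'dog' -> MATCH (starts with 'd')
Matching words: ['dog']
Count: 1

1
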